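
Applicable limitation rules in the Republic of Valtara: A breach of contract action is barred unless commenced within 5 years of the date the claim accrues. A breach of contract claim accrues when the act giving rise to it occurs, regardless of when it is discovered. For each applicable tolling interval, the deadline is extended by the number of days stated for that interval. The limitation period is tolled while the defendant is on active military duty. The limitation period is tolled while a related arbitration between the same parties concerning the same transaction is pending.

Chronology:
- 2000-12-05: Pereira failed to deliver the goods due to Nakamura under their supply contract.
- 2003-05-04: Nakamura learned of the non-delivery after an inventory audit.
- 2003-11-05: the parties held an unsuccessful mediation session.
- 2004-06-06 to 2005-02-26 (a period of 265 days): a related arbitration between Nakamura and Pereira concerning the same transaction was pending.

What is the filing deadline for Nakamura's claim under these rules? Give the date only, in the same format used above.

2006-08-27

Because the rule ties accrual to occurrence, the claim accrued on 2000-12-05, not on the 2003-05-04 discovery date.
The untolled deadline — 5 years after 2000-12-05 — is 2005-12-05.
Because the pending related arbitration ran from 2004-06-06 to 2005-02-26, the deadline is extended by 265 days to 2006-08-27.
Nothing else in the chronology tolls or restarts the period.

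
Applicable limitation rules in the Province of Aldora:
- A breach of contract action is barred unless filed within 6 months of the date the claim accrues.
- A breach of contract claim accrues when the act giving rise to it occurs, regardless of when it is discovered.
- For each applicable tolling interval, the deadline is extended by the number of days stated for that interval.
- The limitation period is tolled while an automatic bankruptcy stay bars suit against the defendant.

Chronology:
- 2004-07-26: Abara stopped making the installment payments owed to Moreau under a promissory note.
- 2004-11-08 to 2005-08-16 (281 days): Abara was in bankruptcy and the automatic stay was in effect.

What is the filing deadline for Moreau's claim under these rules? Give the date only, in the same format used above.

The limitation period began to run on 2004-07-26.
Adding the 6 months base period to 2004-07-26 gives a deadline of 2005-01-26, before any tolling.
The automatic bankruptcy stay from 2004-11-08 to 2005-08-16 tolled the period for 281 days, extending the deadline to 2005-11-03.

2005-11-03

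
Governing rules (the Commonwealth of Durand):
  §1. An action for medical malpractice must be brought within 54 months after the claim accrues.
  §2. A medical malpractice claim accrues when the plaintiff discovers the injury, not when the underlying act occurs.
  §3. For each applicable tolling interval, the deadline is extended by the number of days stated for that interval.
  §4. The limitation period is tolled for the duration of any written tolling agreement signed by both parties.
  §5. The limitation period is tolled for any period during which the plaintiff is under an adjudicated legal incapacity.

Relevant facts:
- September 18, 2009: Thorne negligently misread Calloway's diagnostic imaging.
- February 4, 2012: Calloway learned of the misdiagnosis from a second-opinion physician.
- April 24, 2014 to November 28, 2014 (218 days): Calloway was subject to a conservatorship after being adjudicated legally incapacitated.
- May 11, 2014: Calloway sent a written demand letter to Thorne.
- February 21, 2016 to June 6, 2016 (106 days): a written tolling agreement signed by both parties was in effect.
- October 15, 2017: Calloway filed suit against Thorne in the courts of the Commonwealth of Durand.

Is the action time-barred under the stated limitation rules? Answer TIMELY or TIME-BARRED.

Under the discovery rule, the claim accrued on February 4, 2012, when Calloway discovered the injury — not on the September 18, 2009 date of the underlying act.
Adding the 54 months base period to February 4, 2012 gives a deadline of August 4, 2016, before any tolling.
The period was tolled for 218 days by the plaintiff's legal incapacity (April 24, 2014 to November 28, 2014), pushing the deadline to March 10, 2017.
The written tolling agreement from February 21, 2016 to June 6, 2016 tolled the period for 106 days, extending the deadline to June 24, 2017.
None of the other events listed affects the running of the period under the stated rules.
Filing on October 15, 2017 missed the June 24, 2017 deadline — the action is time-barred.

TIME-BARRED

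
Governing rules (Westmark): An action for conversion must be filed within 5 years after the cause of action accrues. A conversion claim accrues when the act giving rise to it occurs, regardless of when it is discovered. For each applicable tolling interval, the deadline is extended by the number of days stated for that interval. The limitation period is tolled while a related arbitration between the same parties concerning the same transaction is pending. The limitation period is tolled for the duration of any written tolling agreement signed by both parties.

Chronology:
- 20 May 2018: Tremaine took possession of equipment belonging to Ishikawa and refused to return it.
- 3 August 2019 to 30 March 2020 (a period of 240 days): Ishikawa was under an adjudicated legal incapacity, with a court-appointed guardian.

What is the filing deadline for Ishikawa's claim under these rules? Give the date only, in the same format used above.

The claim accrued on 20 May 2018, when the wrongful act occurred.
5 years from 20 May 2018 is 20 May 2023.
The plaintiff's legal incapacity from 3 August 2019 to 30 March 2020 does not toll the period, because no stated rule makes the plaintiff's incapacity a tolling event.

20 May 2023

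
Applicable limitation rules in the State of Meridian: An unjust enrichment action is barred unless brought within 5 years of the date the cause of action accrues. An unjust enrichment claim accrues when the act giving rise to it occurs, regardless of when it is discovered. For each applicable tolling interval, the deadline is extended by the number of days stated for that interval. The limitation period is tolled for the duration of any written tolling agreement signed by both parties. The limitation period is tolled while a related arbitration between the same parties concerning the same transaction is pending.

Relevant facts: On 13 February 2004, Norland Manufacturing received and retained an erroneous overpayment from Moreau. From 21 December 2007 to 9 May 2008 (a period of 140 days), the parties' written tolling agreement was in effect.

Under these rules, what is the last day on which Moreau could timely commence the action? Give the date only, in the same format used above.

The limitation period began to run on 13 February 2004.
The untolled deadline — 5 years after 13 February 2004 — is 13 February 2009.
Because the written tolling agreement ran from 21 December 2007 to 9 May 2008, the deadline is extended by 140 days to 3 July 2009.

3 July 2009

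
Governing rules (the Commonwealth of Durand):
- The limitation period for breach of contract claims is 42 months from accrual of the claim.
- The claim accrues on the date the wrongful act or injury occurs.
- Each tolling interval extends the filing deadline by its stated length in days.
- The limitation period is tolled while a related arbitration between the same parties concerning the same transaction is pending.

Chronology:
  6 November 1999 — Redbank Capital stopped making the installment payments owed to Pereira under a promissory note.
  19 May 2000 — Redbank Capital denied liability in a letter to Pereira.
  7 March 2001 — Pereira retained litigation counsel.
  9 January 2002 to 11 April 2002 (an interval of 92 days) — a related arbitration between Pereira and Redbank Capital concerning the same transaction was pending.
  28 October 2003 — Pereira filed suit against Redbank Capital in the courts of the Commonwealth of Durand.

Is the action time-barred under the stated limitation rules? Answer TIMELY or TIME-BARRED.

TIME-BARRED

The claim accrued on 6 November 1999, the date of the act.
The untolled deadline — 42 months after 6 November 1999 — is 6 May 2003.
The pending related arbitration from 9 January 2002 to 11 April 2002 tolled the period for 92 days, extending the deadline to 6 August 2003.
Nothing else in the chronology tolls or restarts the period.
Filing on 28 October 2003 missed the 6 August 2003 deadline — the action is time-barred.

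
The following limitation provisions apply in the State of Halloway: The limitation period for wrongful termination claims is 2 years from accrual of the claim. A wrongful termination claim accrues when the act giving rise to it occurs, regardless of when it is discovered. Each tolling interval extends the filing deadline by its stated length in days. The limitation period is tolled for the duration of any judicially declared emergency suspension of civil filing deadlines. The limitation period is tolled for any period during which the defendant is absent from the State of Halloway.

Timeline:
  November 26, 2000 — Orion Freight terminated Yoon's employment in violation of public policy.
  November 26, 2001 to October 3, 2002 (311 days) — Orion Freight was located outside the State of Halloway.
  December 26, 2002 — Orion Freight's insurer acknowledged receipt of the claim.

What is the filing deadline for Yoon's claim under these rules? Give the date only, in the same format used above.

October 3, 2003

The claim accrued on November 26, 2000, when the wrongful act occurred.
2 years from November 26, 2000 is November 26, 2002.
The period was tolled for 311 days by the defendant's absence from the jurisdiction (November 26, 2001 to October 3, 2002), pushing the deadline to October 3, 2003.
The other events in the timeline have no effect on the limitation period under the stated rules.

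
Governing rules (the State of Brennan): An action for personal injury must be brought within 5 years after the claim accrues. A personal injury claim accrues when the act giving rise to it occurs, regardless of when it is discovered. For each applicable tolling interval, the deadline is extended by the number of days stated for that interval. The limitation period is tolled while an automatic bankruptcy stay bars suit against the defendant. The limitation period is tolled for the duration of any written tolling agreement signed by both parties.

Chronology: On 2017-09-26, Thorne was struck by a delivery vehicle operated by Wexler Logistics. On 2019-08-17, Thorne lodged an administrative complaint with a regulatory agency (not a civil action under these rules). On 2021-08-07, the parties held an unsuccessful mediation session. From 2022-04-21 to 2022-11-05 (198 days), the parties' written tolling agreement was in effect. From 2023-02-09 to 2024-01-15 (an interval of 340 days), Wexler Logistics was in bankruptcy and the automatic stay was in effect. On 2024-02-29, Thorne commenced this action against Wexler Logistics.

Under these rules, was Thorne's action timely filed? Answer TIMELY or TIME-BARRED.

TIMELY

The claim accrued on 2017-09-26, the date of the act.
5 years from 2017-09-26 is 2022-09-26.
The written tolling agreement from 2022-04-21 to 2022-11-05 tolled the period for 198 days, extending the deadline to 2023-04-12.
Because the automatic bankruptcy stay ran from 2023-02-09 to 2024-01-15, the deadline is extended by 340 days to 2024-03-17.
None of the other events listed affects the running of the period under the stated rules.
The 2024-02-29 filing precedes the 2024-03-17 deadline; the claim is timely.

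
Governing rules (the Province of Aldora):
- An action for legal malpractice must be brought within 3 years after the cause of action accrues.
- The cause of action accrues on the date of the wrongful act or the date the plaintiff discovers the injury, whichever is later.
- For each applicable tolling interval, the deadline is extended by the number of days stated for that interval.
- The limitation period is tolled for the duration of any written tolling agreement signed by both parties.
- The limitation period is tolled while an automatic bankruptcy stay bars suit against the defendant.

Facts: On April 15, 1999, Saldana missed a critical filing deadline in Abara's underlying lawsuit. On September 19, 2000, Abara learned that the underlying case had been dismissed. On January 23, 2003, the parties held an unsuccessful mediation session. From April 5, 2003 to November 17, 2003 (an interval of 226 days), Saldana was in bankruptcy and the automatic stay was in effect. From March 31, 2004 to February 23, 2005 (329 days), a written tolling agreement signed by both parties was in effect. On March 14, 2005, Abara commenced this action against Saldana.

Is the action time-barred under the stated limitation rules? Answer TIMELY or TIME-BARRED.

Because discovery on September 19, 2000 post-dates the April 15, 1999 act, accrual under the later-of rule falls on September 19, 2000.
Adding the 3 years base period to September 19, 2000 gives a deadline of September 19, 2003, before any tolling.
The period was tolled for 226 days by the automatic bankruptcy stay (April 5, 2003 to November 17, 2003), pushing the deadline to May 2, 2004.
The written tolling agreement from March 31, 2004 to February 23, 2005 tolled the period for 329 days, extending the deadline to March 27, 2005.
None of the other events listed affects the running of the period under the stated rules.
Abara filed on March 14, 2005, before the March 27, 2005 deadline, so the action is timely.

TIMELY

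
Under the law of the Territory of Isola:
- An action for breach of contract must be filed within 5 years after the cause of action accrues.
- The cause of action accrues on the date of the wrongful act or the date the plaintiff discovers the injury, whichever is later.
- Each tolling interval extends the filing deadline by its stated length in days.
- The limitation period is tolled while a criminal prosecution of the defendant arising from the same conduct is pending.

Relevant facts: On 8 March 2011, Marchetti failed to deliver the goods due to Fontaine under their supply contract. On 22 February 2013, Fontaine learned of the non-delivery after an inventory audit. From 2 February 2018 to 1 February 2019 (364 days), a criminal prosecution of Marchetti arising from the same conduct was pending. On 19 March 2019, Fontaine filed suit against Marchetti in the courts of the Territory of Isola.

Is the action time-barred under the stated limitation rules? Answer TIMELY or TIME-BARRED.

The claim accrued on 22 February 2013 — the later of the 8 March 2011 act and the 22 February 2013 discovery.
Adding the 5 years base period to 22 February 2013 gives a deadline of 22 February 2018, before any tolling.
The period was tolled for 364 days by the pending criminal prosecution (2 February 2018 to 1 February 2019), pushing the deadline to 21 February 2019.
The 19 March 2019 filing falls after the 21 February 2019 deadline; the claim is time-barred.

TIME-BARRED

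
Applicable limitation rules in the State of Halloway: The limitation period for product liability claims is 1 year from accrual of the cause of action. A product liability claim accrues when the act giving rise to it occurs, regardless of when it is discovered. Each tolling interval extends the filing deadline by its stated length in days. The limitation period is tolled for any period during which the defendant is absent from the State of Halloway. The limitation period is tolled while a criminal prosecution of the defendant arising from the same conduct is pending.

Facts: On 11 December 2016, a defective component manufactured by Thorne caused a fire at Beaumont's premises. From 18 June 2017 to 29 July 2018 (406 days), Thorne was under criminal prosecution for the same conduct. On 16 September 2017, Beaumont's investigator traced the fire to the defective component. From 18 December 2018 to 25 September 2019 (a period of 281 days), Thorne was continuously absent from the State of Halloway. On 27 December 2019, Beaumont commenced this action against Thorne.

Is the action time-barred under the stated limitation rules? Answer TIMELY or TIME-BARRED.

Because the rule ties accrual to occurrence, the claim accrued on 11 December 2016, not on the 16 September 2017 discovery date.
1 year from 11 December 2016 is 11 December 2017.
The period was tolled for 406 days by the pending criminal prosecution (18 June 2017 to 29 July 2018), pushing the deadline to 21 January 2019.
The defendant's absence from the jurisdiction from 18 December 2018 to 25 September 2019 tolled the period for 281 days, extending the deadline to 29 October 2019.
Beaumont filed on 27 December 2019, after the 29 October 2019 deadline, so the action is time-barred.

TIME-BARRED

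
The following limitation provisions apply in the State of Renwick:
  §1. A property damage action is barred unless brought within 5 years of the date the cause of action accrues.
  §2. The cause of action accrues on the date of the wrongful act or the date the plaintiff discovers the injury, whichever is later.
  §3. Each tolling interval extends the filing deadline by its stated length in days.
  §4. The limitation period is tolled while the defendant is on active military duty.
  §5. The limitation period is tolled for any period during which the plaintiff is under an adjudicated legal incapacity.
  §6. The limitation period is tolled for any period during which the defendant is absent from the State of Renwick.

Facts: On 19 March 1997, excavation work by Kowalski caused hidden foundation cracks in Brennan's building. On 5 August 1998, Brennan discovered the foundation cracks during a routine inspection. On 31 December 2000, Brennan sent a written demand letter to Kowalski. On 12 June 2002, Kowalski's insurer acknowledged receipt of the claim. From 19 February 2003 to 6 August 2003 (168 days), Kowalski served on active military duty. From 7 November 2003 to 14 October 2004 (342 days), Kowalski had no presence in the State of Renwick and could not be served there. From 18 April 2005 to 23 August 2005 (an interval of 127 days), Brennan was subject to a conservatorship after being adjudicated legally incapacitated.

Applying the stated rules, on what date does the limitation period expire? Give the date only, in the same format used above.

The claim accrued on 5 August 1998 — the later of the 19 March 1997 act and the 5 August 1998 discovery.
5 years from 5 August 1998 is 5 August 2003.
The period was tolled for 168 days by the defendant's active military service (19 February 2003 to 6 August 2003), pushing the deadline to 20 January 2004.
The defendant's absence from the jurisdiction from 7 November 2003 to 14 October 2004 tolled the period for 342 days, extending the deadline to 27 December 2004.
By the time the plaintiff's legal incapacity began on 18 April 2005, the limitation period had already expired on 27 December 2004; that interval cannot revive it.
None of the other events listed affects the running of the period under the stated rules.

27 December 2004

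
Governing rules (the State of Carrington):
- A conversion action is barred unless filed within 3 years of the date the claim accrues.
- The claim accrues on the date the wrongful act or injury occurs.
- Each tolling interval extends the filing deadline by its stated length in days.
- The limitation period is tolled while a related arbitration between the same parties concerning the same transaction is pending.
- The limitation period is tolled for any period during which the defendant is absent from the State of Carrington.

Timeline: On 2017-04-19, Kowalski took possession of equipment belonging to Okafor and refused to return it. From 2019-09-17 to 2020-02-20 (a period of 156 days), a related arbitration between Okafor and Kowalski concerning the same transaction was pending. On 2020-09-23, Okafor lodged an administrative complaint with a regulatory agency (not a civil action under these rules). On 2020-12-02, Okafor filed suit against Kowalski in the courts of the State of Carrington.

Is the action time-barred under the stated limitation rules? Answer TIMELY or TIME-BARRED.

The claim accrued on 2017-04-19, when the wrongful act occurred.
3 years from 2017-04-19 is 2020-04-19.
The period was tolled for 156 days by the pending related arbitration (2019-09-17 to 2020-02-20), pushing the deadline to 2020-09-22.
The other events in the timeline have no effect on the limitation period under the stated rules.
The 2020-12-02 filing falls after the 2020-09-22 deadline; the claim is time-barred.

TIME-BARRED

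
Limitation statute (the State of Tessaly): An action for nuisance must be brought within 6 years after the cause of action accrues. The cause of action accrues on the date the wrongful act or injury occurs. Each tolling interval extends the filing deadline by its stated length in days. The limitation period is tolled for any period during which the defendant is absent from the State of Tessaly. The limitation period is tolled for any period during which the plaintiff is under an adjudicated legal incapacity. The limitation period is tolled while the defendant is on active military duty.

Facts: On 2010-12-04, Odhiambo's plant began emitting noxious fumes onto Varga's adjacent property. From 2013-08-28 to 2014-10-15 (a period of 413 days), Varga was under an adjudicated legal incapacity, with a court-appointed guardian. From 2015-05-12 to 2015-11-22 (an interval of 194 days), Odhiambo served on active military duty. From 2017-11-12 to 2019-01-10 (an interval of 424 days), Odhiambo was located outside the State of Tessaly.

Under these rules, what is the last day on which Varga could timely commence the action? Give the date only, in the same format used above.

2019-10-01

The cause of action accrued on 2010-12-04, the date of the act.
Adding the 6 years base period to 2010-12-04 gives a deadline of 2016-12-04, before any tolling.
The period was tolled for 413 days by the plaintiff's legal incapacity (2013-08-28 to 2014-10-15), pushing the deadline to 2018-01-21.
Because the defendant's active military service ran from 2015-05-12 to 2015-11-22, the deadline is extended by 194 days to 2018-08-03.
The period was tolled for 424 days by the defendant's absence from the jurisdiction (2017-11-12 to 2019-01-10), pushing the deadline to 2019-10-01.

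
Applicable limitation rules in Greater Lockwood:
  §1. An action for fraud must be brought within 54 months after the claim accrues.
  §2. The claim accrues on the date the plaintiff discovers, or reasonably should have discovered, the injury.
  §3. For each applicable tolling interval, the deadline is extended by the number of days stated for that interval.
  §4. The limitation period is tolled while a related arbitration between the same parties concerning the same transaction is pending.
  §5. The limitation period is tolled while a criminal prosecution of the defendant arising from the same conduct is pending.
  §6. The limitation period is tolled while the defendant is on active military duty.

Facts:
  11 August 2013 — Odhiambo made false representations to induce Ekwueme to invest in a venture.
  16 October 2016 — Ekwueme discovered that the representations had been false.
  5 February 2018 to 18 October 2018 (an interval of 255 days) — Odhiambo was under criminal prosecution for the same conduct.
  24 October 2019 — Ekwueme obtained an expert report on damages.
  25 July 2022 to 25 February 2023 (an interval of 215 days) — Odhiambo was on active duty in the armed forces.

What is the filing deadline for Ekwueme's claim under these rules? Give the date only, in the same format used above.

27 December 2021

Under the discovery rule, the claim accrued on 16 October 2016, when Ekwueme discovered the injury — not on the 11 August 2013 date of the underlying act.
Adding the 54 months base period to 16 October 2016 gives a deadline of 16 April 2021, before any tolling.
The period was tolled for 255 days by the pending criminal prosecution (5 February 2018 to 18 October 2018), pushing the deadline to 27 December 2021.
The defendant's active military service from 25 July 2022 to 25 February 2023 began after the period had already run on 27 December 2021, so it has no tolling effect.
None of the other events listed affects the running of the period under the stated rules.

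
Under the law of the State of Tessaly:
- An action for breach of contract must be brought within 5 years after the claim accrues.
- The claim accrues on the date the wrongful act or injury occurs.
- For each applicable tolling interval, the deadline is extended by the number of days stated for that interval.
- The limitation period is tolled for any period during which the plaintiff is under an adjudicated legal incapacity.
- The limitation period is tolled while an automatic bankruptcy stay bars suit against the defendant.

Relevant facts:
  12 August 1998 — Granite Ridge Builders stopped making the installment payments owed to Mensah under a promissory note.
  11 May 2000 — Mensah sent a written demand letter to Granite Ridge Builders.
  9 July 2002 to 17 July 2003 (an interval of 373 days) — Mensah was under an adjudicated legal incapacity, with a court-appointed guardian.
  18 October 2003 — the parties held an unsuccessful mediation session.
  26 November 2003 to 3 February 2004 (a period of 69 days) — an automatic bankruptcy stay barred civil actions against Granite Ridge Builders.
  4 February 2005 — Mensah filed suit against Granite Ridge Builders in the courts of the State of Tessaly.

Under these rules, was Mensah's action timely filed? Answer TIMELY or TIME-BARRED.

The claim accrued on 12 August 1998, the date of the act.
Adding the 5 years base period to 12 August 1998 gives a deadline of 12 August 2003, before any tolling.
Because the plaintiff's legal incapacity ran from 9 July 2002 to 17 July 2003, the deadline is extended by 373 days to 19 August 2004.
The automatic bankruptcy stay from 26 November 2003 to 3 February 2004 tolled the period for 69 days, extending the deadline to 27 October 2004.
The other events in the timeline have no effect on the limitation period under the stated rules.
The 4 February 2005 filing falls after the 27 October 2004 deadline; the claim is time-barred.

TIME-BARRED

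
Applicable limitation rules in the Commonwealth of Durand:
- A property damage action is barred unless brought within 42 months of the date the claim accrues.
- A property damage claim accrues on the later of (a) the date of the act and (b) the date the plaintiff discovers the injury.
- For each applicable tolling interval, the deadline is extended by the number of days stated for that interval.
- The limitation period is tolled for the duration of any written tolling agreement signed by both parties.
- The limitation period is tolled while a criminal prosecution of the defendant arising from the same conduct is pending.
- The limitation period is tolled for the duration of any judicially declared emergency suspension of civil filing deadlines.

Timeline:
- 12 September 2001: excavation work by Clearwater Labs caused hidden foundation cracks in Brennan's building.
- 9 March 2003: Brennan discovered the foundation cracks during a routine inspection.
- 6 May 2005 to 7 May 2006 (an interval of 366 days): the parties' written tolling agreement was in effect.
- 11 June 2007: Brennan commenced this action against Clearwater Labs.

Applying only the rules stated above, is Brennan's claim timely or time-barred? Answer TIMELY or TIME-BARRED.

TIMELY

The claim accrued on 9 March 2003 — the later of the 12 September 2001 act and the 9 March 2003 discovery.
Adding the 42 months base period to 9 March 2003 gives a deadline of 9 September 2006, before any tolling.
The written tolling agreement from 6 May 2005 to 7 May 2006 tolled the period for 366 days, extending the deadline to 10 September 2007.
Filing on 11 June 2007 beat the 10 September 2007 deadline — the action is timely.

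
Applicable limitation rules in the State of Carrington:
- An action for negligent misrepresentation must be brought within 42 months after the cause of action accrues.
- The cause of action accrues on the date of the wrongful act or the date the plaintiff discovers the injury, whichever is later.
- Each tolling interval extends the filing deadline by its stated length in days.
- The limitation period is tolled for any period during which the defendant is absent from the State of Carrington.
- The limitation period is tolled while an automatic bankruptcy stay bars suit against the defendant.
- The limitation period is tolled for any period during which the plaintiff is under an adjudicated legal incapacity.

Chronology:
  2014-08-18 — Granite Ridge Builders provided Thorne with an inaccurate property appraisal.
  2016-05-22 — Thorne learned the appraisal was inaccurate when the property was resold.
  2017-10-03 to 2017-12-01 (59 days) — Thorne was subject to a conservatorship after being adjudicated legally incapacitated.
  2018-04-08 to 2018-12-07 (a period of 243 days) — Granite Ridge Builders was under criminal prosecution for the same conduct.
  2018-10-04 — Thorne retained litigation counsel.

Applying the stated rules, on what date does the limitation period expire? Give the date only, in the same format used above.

Because discovery on 2016-05-22 post-dates the 2014-08-18 act, accrual under the later-of rule falls on 2016-05-22.
42 months from 2016-05-22 is 2019-11-22.
The period was tolled for 59 days by the plaintiff's legal incapacity (2017-10-03 to 2017-12-01), pushing the deadline to 2020-01-20.
Although a criminal prosecution ran from 2018-04-08 to 2018-12-07, the stated rules do not make that a tolling event, so it is disregarded.
The other events in the timeline have no effect on the limitation period under the stated rules.

2020-01-20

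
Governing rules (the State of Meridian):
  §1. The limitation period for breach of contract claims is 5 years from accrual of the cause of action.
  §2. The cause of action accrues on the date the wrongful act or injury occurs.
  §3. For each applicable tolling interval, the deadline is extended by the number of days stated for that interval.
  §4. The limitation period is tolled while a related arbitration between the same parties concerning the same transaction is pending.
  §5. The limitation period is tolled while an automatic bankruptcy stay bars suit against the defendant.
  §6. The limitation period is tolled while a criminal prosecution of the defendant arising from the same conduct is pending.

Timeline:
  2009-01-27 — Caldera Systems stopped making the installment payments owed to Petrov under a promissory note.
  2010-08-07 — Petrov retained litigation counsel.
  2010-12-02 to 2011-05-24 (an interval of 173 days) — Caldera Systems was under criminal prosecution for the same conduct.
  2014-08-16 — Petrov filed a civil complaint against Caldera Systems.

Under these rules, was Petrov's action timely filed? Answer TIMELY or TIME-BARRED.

TIME-BARRED

The cause of action accrued on 2009-01-27, the date of the act.
Adding the 5 years base period to 2009-01-27 gives a deadline of 2014-01-27, before any tolling.
The period was tolled for 173 days by the pending criminal prosecution (2010-12-02 to 2011-05-24), pushing the deadline to 2014-07-19.
None of the other events listed affects the running of the period under the stated rules.
The 2014-08-16 filing falls after the 2014-07-19 deadline; the claim is time-barred.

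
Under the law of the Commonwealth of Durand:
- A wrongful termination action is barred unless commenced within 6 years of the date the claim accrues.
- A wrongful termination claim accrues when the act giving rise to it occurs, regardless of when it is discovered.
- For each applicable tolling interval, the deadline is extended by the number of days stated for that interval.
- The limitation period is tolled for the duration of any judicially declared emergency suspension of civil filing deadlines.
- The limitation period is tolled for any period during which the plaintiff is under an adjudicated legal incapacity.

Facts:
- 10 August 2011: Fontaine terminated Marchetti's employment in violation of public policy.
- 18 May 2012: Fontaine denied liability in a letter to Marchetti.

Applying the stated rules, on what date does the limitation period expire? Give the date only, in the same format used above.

10 August 2017

The limitation period began to run on 10 August 2011.
The untolled deadline — 6 years after 10 August 2011 — is 10 August 2017.
None of the other events listed affects the running of the period under the stated rules.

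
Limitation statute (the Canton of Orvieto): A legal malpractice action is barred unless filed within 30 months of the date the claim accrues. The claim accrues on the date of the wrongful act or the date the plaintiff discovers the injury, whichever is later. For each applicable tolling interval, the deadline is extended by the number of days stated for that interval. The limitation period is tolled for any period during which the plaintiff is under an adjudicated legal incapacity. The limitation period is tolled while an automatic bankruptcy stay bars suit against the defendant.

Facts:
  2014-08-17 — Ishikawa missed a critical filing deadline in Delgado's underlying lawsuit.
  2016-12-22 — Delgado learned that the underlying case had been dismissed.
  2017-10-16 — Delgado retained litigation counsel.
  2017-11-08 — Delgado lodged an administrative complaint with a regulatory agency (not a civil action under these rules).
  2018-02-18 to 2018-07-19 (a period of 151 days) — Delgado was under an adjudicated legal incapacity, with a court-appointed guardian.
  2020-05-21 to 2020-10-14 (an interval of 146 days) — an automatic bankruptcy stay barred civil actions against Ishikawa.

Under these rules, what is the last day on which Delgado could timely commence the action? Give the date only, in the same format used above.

2019-11-20

Taking the later of the act (2014-08-17) and discovery (2016-12-22), the claim accrued on 2016-12-22.
The untolled deadline — 30 months after 2016-12-22 — is 2019-06-22.
The plaintiff's legal incapacity from 2018-02-18 to 2018-07-19 tolled the period for 151 days, extending the deadline to 2019-11-20.
The automatic bankruptcy stay from 2020-05-21 to 2020-10-14 began after the period had already run on 2019-11-20, so it has no tolling effect.
The other events in the timeline have no effect on the limitation period under the stated rules.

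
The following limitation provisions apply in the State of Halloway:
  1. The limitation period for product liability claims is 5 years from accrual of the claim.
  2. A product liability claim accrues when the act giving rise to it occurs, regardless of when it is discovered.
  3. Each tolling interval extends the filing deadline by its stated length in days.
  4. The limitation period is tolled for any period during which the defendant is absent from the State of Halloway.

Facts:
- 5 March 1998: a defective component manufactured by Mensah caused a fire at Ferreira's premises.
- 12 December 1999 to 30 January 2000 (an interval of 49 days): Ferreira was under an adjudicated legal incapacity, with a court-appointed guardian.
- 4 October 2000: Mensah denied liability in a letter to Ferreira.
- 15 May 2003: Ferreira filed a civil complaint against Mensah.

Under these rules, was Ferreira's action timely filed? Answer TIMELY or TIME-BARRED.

The claim accrued on 5 March 1998, the date of the act.
Adding the 5 years base period to 5 March 1998 gives a deadline of 5 March 2003, before any tolling.
Although the plaintiff's incapacity ran from 12 December 1999 to 30 January 2000, the stated rules do not make that a tolling event, so it is disregarded.
Nothing else in the chronology tolls or restarts the period.
Filing on 15 May 2003 missed the 5 March 2003 deadline — the action is time-barred.

TIME-BARRED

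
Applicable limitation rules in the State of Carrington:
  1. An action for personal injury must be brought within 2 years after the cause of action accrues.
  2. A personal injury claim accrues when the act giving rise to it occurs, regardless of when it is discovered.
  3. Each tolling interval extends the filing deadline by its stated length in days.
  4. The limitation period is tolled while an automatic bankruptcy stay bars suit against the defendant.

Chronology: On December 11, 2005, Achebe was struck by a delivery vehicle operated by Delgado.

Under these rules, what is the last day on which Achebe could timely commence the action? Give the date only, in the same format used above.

The claim accrued on December 11, 2005, when the wrongful act occurred.
The untolled deadline — 2 years after December 11, 2005 — is December 11, 2007.

December 11, 2007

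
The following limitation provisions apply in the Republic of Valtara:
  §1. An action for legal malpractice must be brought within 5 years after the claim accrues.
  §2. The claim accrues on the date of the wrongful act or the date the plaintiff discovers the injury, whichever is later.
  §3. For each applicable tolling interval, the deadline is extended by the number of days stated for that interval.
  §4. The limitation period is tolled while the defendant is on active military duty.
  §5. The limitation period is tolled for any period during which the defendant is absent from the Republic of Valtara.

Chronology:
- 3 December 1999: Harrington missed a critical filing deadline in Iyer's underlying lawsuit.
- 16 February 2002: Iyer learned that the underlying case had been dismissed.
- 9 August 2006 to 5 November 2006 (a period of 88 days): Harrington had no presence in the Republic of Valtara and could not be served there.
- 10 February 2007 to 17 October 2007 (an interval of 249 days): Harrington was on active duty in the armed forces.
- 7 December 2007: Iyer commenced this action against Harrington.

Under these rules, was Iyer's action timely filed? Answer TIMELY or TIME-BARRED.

TIMELY

Because discovery on 16 February 2002 post-dates the 3 December 1999 act, accrual under the later-of rule falls on 16 February 2002.
5 years from 16 February 2002 is 16 February 2007.
The period was tolled for 88 days by the defendant's absence from the jurisdiction (9 August 2006 to 5 November 2006), pushing the deadline to 15 May 2007.
Because the defendant's active military service ran from 10 February 2007 to 17 October 2007, the deadline is extended by 249 days to 19 January 2008.
Filing on 7 December 2007 beat the 19 January 2008 deadline — the action is timely.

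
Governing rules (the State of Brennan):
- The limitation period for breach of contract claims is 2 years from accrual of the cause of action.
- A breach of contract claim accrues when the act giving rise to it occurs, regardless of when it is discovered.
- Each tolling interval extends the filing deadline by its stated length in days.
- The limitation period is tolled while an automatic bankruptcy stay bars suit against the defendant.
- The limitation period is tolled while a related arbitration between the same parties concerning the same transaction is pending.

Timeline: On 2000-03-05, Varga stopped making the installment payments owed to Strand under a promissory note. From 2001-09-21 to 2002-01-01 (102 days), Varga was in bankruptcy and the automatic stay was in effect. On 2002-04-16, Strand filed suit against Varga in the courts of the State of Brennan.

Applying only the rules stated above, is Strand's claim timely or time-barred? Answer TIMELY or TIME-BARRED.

TIMELY

The claim accrued on 2000-03-05, when the wrongful act occurred.
The untolled deadline — 2 years after 2000-03-05 — is 2002-03-05.
The period was tolled for 102 days by the automatic bankruptcy stay (2001-09-21 to 2002-01-01), pushing the deadline to 2002-06-15.
The 2002-04-16 filing precedes the 2002-06-15 deadline; the claim is timely.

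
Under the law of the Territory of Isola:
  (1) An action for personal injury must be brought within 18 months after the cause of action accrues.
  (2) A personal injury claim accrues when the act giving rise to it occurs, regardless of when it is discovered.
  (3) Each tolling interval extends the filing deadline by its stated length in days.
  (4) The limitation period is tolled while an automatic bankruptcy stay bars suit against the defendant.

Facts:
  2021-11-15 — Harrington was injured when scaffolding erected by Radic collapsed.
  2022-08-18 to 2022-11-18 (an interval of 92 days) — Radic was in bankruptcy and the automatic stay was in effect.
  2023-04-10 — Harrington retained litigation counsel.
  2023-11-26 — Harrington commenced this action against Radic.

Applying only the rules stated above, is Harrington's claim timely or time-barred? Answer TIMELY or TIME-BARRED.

TIME-BARRED

The claim accrued on 2021-11-15, when the wrongful act occurred.
The untolled deadline — 18 months after 2021-11-15 — is 2023-05-15.
Because the automatic bankruptcy stay ran from 2022-08-18 to 2022-11-18, the deadline is extended by 92 days to 2023-08-15.
The other events in the timeline have no effect on the limitation period under the stated rules.
The 2023-11-26 filing falls after the 2023-08-15 deadline; the claim is time-barred.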